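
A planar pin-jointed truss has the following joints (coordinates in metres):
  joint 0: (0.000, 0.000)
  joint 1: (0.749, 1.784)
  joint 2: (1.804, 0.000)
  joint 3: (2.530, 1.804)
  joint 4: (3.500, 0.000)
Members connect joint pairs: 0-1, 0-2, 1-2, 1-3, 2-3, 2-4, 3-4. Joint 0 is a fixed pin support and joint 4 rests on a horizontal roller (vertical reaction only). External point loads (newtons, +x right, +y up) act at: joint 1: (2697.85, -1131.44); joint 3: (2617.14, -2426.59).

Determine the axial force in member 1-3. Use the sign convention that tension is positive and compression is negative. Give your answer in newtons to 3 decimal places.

N=5 nodes, M=7 members, R=3 reactions → 2N=10, M+R=10
member 0 (0-1): L=1.9349, (cx,cy)=(0.3871,0.9220)
member 1 (0-2): L=1.8040, (cx,cy)=(1.0000,0.0000)
member 2 (1-2): L=2.0726, (cx,cy)=(0.5090,-0.8608)
member 3 (1-3): L=1.7811, (cx,cy)=(0.9999,0.0112)
member 4 (2-3): L=1.9446, (cx,cy)=(0.3733,0.9277)
member 5 (2-4): L=1.6960, (cx,cy)=(1.0000,0.0000)
member 6 (3-4): L=2.0482, (cx,cy)=(0.4736,-0.8808)
solve A·x = −loads:
  F[0-1] = +1260.5368 N (tension)
  F[0-2] = +4827.0243 N (tension)
  F[1-2] = -2675.8162 N (compression)
  F[1-3] = -847.8887 N (compression)
  F[2-3] = +2482.7339 N (tension)
  F[2-4] = +2538.0703 N (tension)
  F[3-4] = -5359.3764 N (compression)
  Rx@0 = -5314.9900 N
  Ry@0 = -1162.2575 N
  Ry@4 = +4720.2875 N

-847.889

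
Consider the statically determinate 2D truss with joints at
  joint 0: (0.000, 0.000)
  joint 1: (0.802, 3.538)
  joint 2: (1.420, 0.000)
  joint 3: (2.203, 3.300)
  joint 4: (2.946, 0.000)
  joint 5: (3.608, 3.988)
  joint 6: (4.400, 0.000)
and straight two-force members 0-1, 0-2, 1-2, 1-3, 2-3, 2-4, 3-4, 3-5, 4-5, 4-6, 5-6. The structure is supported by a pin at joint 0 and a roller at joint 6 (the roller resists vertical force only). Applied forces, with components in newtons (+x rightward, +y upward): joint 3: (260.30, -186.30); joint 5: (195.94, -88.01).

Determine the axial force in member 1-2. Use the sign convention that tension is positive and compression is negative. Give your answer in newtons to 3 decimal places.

-286.778

N=7 nodes, M=11 members, R=3 reactions → 2N=14, M+R=14
member 0 (0-1): L=3.6278, (cx,cy)=(0.2211,0.9753)
member 1 (0-2): L=1.4200, (cx,cy)=(1.0000,0.0000)
member 2 (1-2): L=3.5916, (cx,cy)=(0.1721,-0.9851)
member 3 (1-3): L=1.4211, (cx,cy)=(0.9859,-0.1675)
member 4 (2-3): L=3.3916, (cx,cy)=(0.2309,0.9730)
member 5 (2-4): L=1.5260, (cx,cy)=(1.0000,0.0000)
member 6 (3-4): L=3.3826, (cx,cy)=(0.2197,-0.9756)
member 7 (3-5): L=1.5644, (cx,cy)=(0.8981,0.4398)
member 8 (4-5): L=4.0426, (cx,cy)=(0.1638,0.9865)
member 9 (4-6): L=1.4540, (cx,cy)=(1.0000,0.0000)
member 10 (5-6): L=4.0659, (cx,cy)=(0.1948,-0.9808)
solve A·x = −loads:
  F[0-1] = +270.6497 N (tension)
  F[0-2] = +396.4066 N (tension)
  F[1-2] = -286.7777 N (compression)
  F[1-3] = +110.7433 N (tension)
  F[2-3] = +290.3436 N (tension)
  F[2-4] = +280.0313 N (tension)
  F[3-4] = -453.7105 N (compression)
  F[3-5] = +17.3338 N (tension)
  F[4-5] = +448.6870 N (tension)
  F[4-6] = +106.8968 N (tension)
  F[5-6] = -548.7751 N (compression)
  Rx@0 = -456.2400 N
  Ry@0 = -263.9531 N
  Ry@6 = +538.2631 N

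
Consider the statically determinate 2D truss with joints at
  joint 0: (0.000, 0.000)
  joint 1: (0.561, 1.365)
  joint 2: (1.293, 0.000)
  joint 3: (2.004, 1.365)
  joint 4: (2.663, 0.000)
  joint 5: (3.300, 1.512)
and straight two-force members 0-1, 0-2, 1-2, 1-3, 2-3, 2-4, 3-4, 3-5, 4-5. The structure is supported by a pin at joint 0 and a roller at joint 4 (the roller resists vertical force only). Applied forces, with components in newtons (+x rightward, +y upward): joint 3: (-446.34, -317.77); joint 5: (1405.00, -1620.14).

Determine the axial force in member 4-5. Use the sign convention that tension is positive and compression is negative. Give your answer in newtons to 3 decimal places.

N=6 nodes, M=9 members, R=3 reactions → 2N=12, M+R=12
member 0 (0-1): L=1.4758, (cx,cy)=(0.3801,0.9249)
member 1 (0-2): L=1.2930, (cx,cy)=(1.0000,0.0000)
member 2 (1-2): L=1.5489, (cx,cy)=(0.4726,-0.8813)
member 3 (1-3): L=1.4430, (cx,cy)=(1.0000,0.0000)
member 4 (2-3): L=1.5391, (cx,cy)=(0.4620,0.8869)
member 5 (2-4): L=1.3700, (cx,cy)=(1.0000,0.0000)
member 6 (3-4): L=1.5158, (cx,cy)=(0.4348,-0.9005)
member 7 (3-5): L=1.3043, (cx,cy)=(0.9936,0.1127)
member 8 (4-5): L=1.6407, (cx,cy)=(0.3882,0.9216)
solve A·x = −loads:
  F[0-1] = +949.1024 N (tension)
  F[0-2] = +597.8717 N (tension)
  F[1-2] = -996.1141 N (compression)
  F[1-3] = +831.5494 N (tension)
  F[2-3] = +989.8030 N (tension)
  F[2-4] = -330.1451 N (compression)
  F[3-4] = -1051.5412 N (compression)
  F[3-5] = +2206.3786 N (tension)
  F[4-5] = -2027.8833 N (compression)
  Rx@0 = -958.6600 N
  Ry@0 = -877.8538 N
  Ry@4 = +2815.7638 N

-2027.883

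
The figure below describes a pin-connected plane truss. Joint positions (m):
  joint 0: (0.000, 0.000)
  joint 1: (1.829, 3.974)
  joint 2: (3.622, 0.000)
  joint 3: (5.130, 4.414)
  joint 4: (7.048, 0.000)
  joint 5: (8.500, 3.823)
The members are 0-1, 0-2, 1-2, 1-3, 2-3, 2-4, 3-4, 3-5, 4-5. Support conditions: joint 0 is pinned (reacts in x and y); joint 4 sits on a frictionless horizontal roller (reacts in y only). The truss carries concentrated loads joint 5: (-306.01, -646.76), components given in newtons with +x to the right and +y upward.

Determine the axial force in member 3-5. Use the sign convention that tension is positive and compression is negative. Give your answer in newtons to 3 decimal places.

N=6 nodes, M=9 members, R=3 reactions → 2N=12, M+R=12
member 0 (0-1): L=4.3747, (cx,cy)=(0.4181,0.9084)
member 1 (0-2): L=3.6220, (cx,cy)=(1.0000,0.0000)
member 2 (1-2): L=4.3598, (cx,cy)=(0.4113,-0.9115)
member 3 (1-3): L=3.3302, (cx,cy)=(0.9912,0.1321)
member 4 (2-3): L=4.6645, (cx,cy)=(0.3233,0.9463)
member 5 (2-4): L=3.4260, (cx,cy)=(1.0000,0.0000)
member 6 (3-4): L=4.8127, (cx,cy)=(0.3985,-0.9172)
member 7 (3-5): L=3.4214, (cx,cy)=(0.9850,-0.1727)
member 8 (4-5): L=4.0895, (cx,cy)=(0.3551,0.9348)
solve A·x = −loads:
  F[0-1] = -36.0457 N (compression)
  F[0-2] = -290.9398 N (compression)
  F[1-2] = +31.8061 N (tension)
  F[1-3] = -28.3998 N (compression)
  F[2-3] = -30.6371 N (compression)
  F[2-4] = -267.9544 N (compression)
  F[3-4] = +46.5238 N (tension)
  F[3-5] = -57.4604 N (compression)
  F[4-5] = -702.4548 N (compression)
  Rx@0 = +306.0100 N
  Ry@0 = +32.7441 N
  Ry@4 = +614.0159 N

-57.460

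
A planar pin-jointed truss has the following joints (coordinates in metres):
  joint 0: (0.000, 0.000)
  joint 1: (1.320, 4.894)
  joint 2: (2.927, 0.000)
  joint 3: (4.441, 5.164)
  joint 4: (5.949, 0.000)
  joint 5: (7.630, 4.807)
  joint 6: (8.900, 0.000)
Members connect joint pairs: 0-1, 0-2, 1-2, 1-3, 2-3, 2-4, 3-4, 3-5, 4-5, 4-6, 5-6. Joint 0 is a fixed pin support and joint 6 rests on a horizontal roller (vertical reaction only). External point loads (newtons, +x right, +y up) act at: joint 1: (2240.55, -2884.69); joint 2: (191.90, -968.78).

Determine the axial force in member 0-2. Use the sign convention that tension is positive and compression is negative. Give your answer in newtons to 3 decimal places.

N=7 nodes, M=11 members, R=3 reactions → 2N=14, M+R=14
member 0 (0-1): L=5.0689, (cx,cy)=(0.2604,0.9655)
member 1 (0-2): L=2.9270, (cx,cy)=(1.0000,0.0000)
member 2 (1-2): L=5.1511, (cx,cy)=(0.3120,-0.9501)
member 3 (1-3): L=3.1327, (cx,cy)=(0.9963,0.0862)
member 4 (2-3): L=5.3814, (cx,cy)=(0.2813,0.9596)
member 5 (2-4): L=3.0220, (cx,cy)=(1.0000,0.0000)
member 6 (3-4): L=5.3797, (cx,cy)=(0.2803,-0.9599)
member 7 (3-5): L=3.2089, (cx,cy)=(0.9938,-0.1113)
member 8 (4-5): L=5.0924, (cx,cy)=(0.3301,0.9439)
member 9 (4-6): L=2.9510, (cx,cy)=(1.0000,0.0000)
member 10 (5-6): L=4.9719, (cx,cy)=(0.2554,-0.9668)
solve A·x = −loads:
  F[0-1] = -1941.9715 N (compression)
  F[0-2] = +2938.1628 N (tension)
  F[1-2] = -1276.5613 N (compression)
  F[1-3] = -2356.7801 N (compression)
  F[2-3] = +2273.4594 N (tension)
  F[2-4] = +1708.3922 N (tension)
  F[3-4] = -1924.8224 N (compression)
  F[3-5] = -1176.1387 N (compression)
  F[4-5] = +1957.3693 N (tension)
  F[4-6] = +522.7162 N (tension)
  F[5-6] = -2046.3870 N (compression)
  Rx@0 = -2432.4500 N
  Ry@0 = +1874.9687 N
  Ry@6 = +1978.5013 N

2938.163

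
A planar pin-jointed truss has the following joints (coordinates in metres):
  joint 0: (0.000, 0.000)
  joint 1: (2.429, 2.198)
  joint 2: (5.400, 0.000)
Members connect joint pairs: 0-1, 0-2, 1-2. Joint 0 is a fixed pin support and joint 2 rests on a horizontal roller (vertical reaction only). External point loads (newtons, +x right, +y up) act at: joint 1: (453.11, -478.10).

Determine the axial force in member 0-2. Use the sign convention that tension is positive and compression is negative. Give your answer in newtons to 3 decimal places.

N=3 nodes, M=3 members, R=3 reactions → 2N=6, M+R=6
member 0 (0-1): L=3.2759, (cx,cy)=(0.7415,0.6710)
member 1 (0-2): L=5.4000, (cx,cy)=(1.0000,0.0000)
member 2 (1-2): L=3.6957, (cx,cy)=(0.8039,-0.5947)
solve A·x = −loads:
  F[0-1] = -117.1603 N (compression)
  F[0-2] = +539.9826 N (tension)
  F[1-2] = -671.6939 N (compression)
  Rx@0 = -453.1100 N
  Ry@0 = +78.6110 N
  Ry@2 = +399.4890 N

539.983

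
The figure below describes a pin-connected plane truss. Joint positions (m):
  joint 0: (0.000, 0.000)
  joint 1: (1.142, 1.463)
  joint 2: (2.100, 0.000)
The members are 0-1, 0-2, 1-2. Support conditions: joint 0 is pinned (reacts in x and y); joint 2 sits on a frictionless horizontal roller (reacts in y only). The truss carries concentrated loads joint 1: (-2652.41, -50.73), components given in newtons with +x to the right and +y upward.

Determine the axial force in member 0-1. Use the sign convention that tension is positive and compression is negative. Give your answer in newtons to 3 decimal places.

N=3 nodes, M=3 members, R=3 reactions → 2N=6, M+R=6
member 0 (0-1): L=1.8559, (cx,cy)=(0.6153,0.7883)
member 1 (0-2): L=2.1000, (cx,cy)=(1.0000,0.0000)
member 2 (1-2): L=1.7488, (cx,cy)=(0.5478,-0.8366)
solve A·x = −loads:
  F[0-1] = -2373.5145 N (compression)
  F[0-2] = -1191.9394 N (compression)
  F[1-2] = +2175.7894 N (tension)
  Rx@0 = +2652.4100 N
  Ry@0 = +1870.9882 N
  Ry@2 = -1820.2582 N

-2373.515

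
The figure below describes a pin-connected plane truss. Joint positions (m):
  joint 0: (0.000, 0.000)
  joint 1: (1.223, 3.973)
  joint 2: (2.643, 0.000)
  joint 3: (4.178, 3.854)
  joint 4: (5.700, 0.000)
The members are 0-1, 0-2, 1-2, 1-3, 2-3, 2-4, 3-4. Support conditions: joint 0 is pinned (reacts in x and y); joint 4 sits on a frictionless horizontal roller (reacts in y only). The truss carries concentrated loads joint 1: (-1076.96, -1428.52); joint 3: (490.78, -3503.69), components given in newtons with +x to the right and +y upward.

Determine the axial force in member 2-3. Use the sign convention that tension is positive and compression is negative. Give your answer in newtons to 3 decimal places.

-1130.553

N=5 nodes, M=7 members, R=3 reactions → 2N=10, M+R=10
member 0 (0-1): L=4.1570, (cx,cy)=(0.2942,0.9557)
member 1 (0-2): L=2.6430, (cx,cy)=(1.0000,0.0000)
member 2 (1-2): L=4.2191, (cx,cy)=(0.3366,-0.9417)
member 3 (1-3): L=2.9574, (cx,cy)=(0.9992,-0.0402)
member 4 (2-3): L=4.1484, (cx,cy)=(0.3700,0.9290)
member 5 (2-4): L=3.0570, (cx,cy)=(1.0000,0.0000)
member 6 (3-4): L=4.1436, (cx,cy)=(0.3673,-0.9301)
solve A·x = −loads:
  F[0-1] = -2591.0588 N (compression)
  F[0-2] = +176.1203 N (tension)
  F[1-2] = +1115.3808 N (tension)
  F[1-3] = -60.7839 N (compression)
  F[2-3] = -1130.5529 N (compression)
  F[2-4] = +969.8405 N (tension)
  F[3-4] = -2640.3912 N (compression)
  Rx@0 = +586.1800 N
  Ry@0 = +2476.3853 N
  Ry@4 = +2455.8247 N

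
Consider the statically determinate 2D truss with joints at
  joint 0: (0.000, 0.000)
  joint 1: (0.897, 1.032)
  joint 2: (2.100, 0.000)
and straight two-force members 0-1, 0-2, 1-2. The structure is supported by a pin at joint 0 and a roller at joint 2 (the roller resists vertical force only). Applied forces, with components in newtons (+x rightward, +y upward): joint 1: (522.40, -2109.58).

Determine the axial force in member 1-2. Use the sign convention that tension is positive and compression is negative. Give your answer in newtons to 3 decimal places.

N=3 nodes, M=3 members, R=3 reactions → 2N=6, M+R=6
member 0 (0-1): L=1.3673, (cx,cy)=(0.6560,0.7547)
member 1 (0-2): L=2.1000, (cx,cy)=(1.0000,0.0000)
member 2 (1-2): L=1.5850, (cx,cy)=(0.7590,-0.6511)
solve A·x = −loads:
  F[0-1] = -1261.0390 N (compression)
  F[0-2] = +1349.6615 N (tension)
  F[1-2] = -1778.2351 N (compression)
  Rx@0 = -522.4000 N
  Ry@0 = +951.7657 N
  Ry@2 = +1157.8143 N

-1778.235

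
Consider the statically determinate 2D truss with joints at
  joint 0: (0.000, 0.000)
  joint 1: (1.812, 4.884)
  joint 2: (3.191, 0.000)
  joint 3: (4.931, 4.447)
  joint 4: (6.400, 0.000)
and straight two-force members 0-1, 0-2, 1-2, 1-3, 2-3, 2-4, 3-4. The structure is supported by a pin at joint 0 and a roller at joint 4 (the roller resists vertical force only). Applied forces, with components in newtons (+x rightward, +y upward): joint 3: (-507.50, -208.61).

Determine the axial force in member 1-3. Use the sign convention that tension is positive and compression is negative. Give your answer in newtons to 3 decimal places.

N=5 nodes, M=7 members, R=3 reactions → 2N=10, M+R=10
member 0 (0-1): L=5.2093, (cx,cy)=(0.3478,0.9376)
member 1 (0-2): L=3.1910, (cx,cy)=(1.0000,0.0000)
member 2 (1-2): L=5.0749, (cx,cy)=(0.2717,-0.9624)
member 3 (1-3): L=3.1495, (cx,cy)=(0.9903,-0.1388)
member 4 (2-3): L=4.7753, (cx,cy)=(0.3644,0.9313)
member 5 (2-4): L=3.2090, (cx,cy)=(1.0000,0.0000)
member 6 (3-4): L=4.6834, (cx,cy)=(0.3137,-0.9495)
solve A·x = −loads:
  F[0-1] = -427.1921 N (compression)
  F[0-2] = -358.9057 N (compression)
  F[1-2] = +455.8409 N (tension)
  F[1-3] = -275.1198 N (compression)
  F[2-3] = -471.0751 N (compression)
  F[2-4] = -63.3932 N (compression)
  F[3-4] = +202.1052 N (tension)
  Rx@0 = +507.5000 N
  Ry@0 = +400.5157 N
  Ry@4 = -191.9057 N

-275.120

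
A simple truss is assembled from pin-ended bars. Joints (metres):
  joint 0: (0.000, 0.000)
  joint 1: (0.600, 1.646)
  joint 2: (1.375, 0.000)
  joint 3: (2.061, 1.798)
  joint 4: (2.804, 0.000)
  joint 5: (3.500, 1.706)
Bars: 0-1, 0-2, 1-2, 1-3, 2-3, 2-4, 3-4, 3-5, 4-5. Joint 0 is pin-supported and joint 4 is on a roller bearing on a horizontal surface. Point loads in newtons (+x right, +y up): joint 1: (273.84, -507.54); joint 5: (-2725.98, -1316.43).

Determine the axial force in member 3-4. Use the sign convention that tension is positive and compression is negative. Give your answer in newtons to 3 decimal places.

1297.130

N=6 nodes, M=9 members, R=3 reactions → 2N=12, M+R=12
member 0 (0-1): L=1.7519, (cx,cy)=(0.3425,0.9395)
member 1 (0-2): L=1.3750, (cx,cy)=(1.0000,0.0000)
member 2 (1-2): L=1.8193, (cx,cy)=(0.4260,-0.9047)
member 3 (1-3): L=1.4689, (cx,cy)=(0.9946,0.1035)
member 4 (2-3): L=1.9244, (cx,cy)=(0.3565,0.9343)
member 5 (2-4): L=1.4290, (cx,cy)=(1.0000,0.0000)
member 6 (3-4): L=1.9455, (cx,cy)=(0.3819,-0.9242)
member 7 (3-5): L=1.4419, (cx,cy)=(0.9980,-0.0638)
member 8 (4-5): L=1.8425, (cx,cy)=(0.3777,0.9259)
solve A·x = −loads:
  F[0-1] = -1671.0105 N (compression)
  F[0-2] = -1879.8586 N (compression)
  F[1-2] = +1026.7000 N (tension)
  F[1-3] = -1290.4049 N (compression)
  F[2-3] = -994.2003 N (compression)
  F[2-4] = -1088.0993 N (compression)
  F[3-4] = +1297.1304 N (tension)
  F[3-5] = -2137.6269 N (compression)
  F[4-5] = -1569.0700 N (compression)
  Rx@0 = +2452.1400 N
  Ry@0 = +1569.9587 N
  Ry@4 = +254.0113 N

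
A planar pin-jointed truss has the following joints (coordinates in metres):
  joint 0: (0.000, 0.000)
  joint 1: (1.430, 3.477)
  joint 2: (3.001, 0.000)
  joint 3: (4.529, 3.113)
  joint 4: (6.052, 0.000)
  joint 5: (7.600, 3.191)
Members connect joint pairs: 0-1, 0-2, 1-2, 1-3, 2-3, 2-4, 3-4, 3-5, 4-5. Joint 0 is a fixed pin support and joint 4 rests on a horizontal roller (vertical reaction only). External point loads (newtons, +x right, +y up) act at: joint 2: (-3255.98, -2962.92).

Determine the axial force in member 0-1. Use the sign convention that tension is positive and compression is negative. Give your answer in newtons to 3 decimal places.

N=6 nodes, M=9 members, R=3 reactions → 2N=12, M+R=12
member 0 (0-1): L=3.7596, (cx,cy)=(0.3804,0.9248)
member 1 (0-2): L=3.0010, (cx,cy)=(1.0000,0.0000)
member 2 (1-2): L=3.8154, (cx,cy)=(0.4117,-0.9113)
member 3 (1-3): L=3.1203, (cx,cy)=(0.9932,-0.1167)
member 4 (2-3): L=3.4678, (cx,cy)=(0.4406,0.8977)
member 5 (2-4): L=3.0510, (cx,cy)=(1.0000,0.0000)
member 6 (3-4): L=3.4656, (cx,cy)=(0.4395,-0.8983)
member 7 (3-5): L=3.0720, (cx,cy)=(0.9997,0.0254)
member 8 (4-5): L=3.5467, (cx,cy)=(0.4365,0.8997)
solve A·x = −loads:
  F[0-1] = -1615.0935 N (compression)
  F[0-2] = -2641.6601 N (compression)
  F[1-2] = +1814.5701 N (tension)
  F[1-3] = -1370.8253 N (compression)
  F[2-3] = +1458.5279 N (tension)
  F[2-4] = +718.7995 N (tension)
  F[3-4] = -1635.6289 N (compression)
  F[3-5] = -0.0000 N (compression)
  F[4-5] = +0.0000 N (tension)
  Rx@0 = +3255.9800 N
  Ry@0 = +1493.6994 N
  Ry@4 = +1469.2206 N

-1615.093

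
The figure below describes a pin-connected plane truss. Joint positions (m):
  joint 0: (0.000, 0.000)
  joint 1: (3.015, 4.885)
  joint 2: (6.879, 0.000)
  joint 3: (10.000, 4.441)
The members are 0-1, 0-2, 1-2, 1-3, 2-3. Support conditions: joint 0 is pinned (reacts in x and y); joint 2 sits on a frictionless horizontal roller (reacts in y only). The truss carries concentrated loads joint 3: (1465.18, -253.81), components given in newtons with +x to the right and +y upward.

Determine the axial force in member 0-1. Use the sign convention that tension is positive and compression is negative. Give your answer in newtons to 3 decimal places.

1246.879

N=4 nodes, M=5 members, R=3 reactions → 2N=8, M+R=8
member 0 (0-1): L=5.7405, (cx,cy)=(0.5252,0.8510)
member 1 (0-2): L=6.8790, (cx,cy)=(1.0000,0.0000)
member 2 (1-2): L=6.2285, (cx,cy)=(0.6204,-0.7843)
member 3 (1-3): L=6.9991, (cx,cy)=(0.9980,-0.0634)
member 4 (2-3): L=5.4280, (cx,cy)=(0.5750,0.8182)
solve A·x = −loads:
  F[0-1] = +1246.8788 N (tension)
  F[0-2] = +810.3009 N (tension)
  F[1-2] = -1480.3728 N (compression)
  F[1-3] = +1576.4450 N (tension)
  F[2-3] = -187.9881 N (compression)
  Rx@0 = -1465.1800 N
  Ry@0 = -1061.0562 N
  Ry@2 = +1314.8662 N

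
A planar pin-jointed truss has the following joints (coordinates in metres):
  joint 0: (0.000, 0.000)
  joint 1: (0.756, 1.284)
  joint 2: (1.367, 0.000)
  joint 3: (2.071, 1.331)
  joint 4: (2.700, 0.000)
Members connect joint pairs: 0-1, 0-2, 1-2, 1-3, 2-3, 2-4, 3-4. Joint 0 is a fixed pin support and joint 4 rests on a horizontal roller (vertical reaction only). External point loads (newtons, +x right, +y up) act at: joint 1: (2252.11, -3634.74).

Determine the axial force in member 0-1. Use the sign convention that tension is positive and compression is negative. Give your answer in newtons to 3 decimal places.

N=5 nodes, M=7 members, R=3 reactions → 2N=10, M+R=10
member 0 (0-1): L=1.4900, (cx,cy)=(0.5074,0.8617)
member 1 (0-2): L=1.3670, (cx,cy)=(1.0000,0.0000)
member 2 (1-2): L=1.4220, (cx,cy)=(0.4297,-0.9030)
member 3 (1-3): L=1.3158, (cx,cy)=(0.9994,0.0357)
member 4 (2-3): L=1.5057, (cx,cy)=(0.4676,0.8840)
member 5 (2-4): L=1.3330, (cx,cy)=(1.0000,0.0000)
member 6 (3-4): L=1.4721, (cx,cy)=(0.4273,-0.9041)
solve A·x = −loads:
  F[0-1] = -1794.0823 N (compression)
  F[0-2] = +3162.3772 N (tension)
  F[1-2] = -2397.5545 N (compression)
  F[1-3] = -2133.5385 N (compression)
  F[2-3] = +2449.1200 N (tension)
  F[2-4] = +987.0861 N (tension)
  F[3-4] = -2310.2239 N (compression)
  Rx@0 = -2252.1100 N
  Ry@0 = +1546.0094 N
  Ry@4 = +2088.7306 N

-1794.082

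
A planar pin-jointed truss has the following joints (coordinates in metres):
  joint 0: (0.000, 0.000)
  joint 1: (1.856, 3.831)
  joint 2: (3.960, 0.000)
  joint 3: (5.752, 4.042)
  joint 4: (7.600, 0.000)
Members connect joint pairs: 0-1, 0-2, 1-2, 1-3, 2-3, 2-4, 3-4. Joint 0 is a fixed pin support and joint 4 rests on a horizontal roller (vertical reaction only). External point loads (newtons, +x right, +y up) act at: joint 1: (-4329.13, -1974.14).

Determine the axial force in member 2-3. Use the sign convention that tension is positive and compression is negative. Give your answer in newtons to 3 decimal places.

-1952.643

N=5 nodes, M=7 members, R=3 reactions → 2N=10, M+R=10
member 0 (0-1): L=4.2569, (cx,cy)=(0.4360,0.8999)
member 1 (0-2): L=3.9600, (cx,cy)=(1.0000,0.0000)
member 2 (1-2): L=4.3707, (cx,cy)=(0.4814,-0.8765)
member 3 (1-3): L=3.9017, (cx,cy)=(0.9985,0.0541)
member 4 (2-3): L=4.4214, (cx,cy)=(0.4053,0.9142)
member 5 (2-4): L=3.6400, (cx,cy)=(1.0000,0.0000)
member 6 (3-4): L=4.4444, (cx,cy)=(0.4158,-0.9095)
solve A·x = −loads:
  F[0-1] = -4082.7433 N (compression)
  F[0-2] = -2549.0668 N (compression)
  F[1-2] = +2036.5704 N (tension)
  F[1-3] = +1570.9955 N (tension)
  F[2-3] = -1952.6427 N (compression)
  F[2-4] = -777.2927 N (compression)
  F[3-4] = +1869.3805 N (tension)
  Rx@0 = +4329.1300 N
  Ry@0 = +3674.2575 N
  Ry@4 = -1700.1175 N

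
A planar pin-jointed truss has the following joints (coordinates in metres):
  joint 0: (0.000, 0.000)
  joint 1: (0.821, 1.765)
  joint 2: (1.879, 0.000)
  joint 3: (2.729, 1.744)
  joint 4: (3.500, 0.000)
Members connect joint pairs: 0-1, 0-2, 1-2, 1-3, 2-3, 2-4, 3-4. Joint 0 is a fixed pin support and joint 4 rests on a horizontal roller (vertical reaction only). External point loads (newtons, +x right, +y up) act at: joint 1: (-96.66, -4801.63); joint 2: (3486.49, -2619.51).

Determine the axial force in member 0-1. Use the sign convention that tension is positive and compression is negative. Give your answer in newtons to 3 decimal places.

-5445.259

N=5 nodes, M=7 members, R=3 reactions → 2N=10, M+R=10
member 0 (0-1): L=1.9466, (cx,cy)=(0.4218,0.9067)
member 1 (0-2): L=1.8790, (cx,cy)=(1.0000,0.0000)
member 2 (1-2): L=2.0578, (cx,cy)=(0.5141,-0.8577)
member 3 (1-3): L=1.9081, (cx,cy)=(0.9999,-0.0110)
member 4 (2-3): L=1.9401, (cx,cy)=(0.4381,0.8989)
member 5 (2-4): L=1.6210, (cx,cy)=(1.0000,0.0000)
member 6 (3-4): L=1.9068, (cx,cy)=(0.4043,-0.9146)
solve A·x = −loads:
  F[0-1] = -5445.2587 N (compression)
  F[0-2] = +5686.4235 N (tension)
  F[1-2] = +187.5944 N (tension)
  F[1-3] = -2296.5220 N (compression)
  F[2-3] = +2735.0789 N (tension)
  F[2-4] = +1098.0930 N (tension)
  F[3-4] = -2715.7846 N (compression)
  Rx@0 = -3389.8300 N
  Ry@0 = +4937.2564 N
  Ry@4 = +2483.8836 N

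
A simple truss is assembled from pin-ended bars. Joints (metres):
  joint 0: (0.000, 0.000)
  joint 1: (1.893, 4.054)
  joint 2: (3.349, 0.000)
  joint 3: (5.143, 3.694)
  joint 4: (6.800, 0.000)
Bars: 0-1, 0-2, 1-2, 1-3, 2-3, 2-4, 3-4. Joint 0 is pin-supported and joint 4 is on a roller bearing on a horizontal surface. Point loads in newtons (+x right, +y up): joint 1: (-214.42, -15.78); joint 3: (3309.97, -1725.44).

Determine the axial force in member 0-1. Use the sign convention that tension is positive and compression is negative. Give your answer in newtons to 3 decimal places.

1366.784

N=5 nodes, M=7 members, R=3 reactions → 2N=10, M+R=10
member 0 (0-1): L=4.4742, (cx,cy)=(0.4231,0.9061)
member 1 (0-2): L=3.3490, (cx,cy)=(1.0000,0.0000)
member 2 (1-2): L=4.3075, (cx,cy)=(0.3380,-0.9411)
member 3 (1-3): L=3.2699, (cx,cy)=(0.9939,-0.1101)
member 4 (2-3): L=4.1066, (cx,cy)=(0.4369,0.8995)
member 5 (2-4): L=3.4510, (cx,cy)=(1.0000,0.0000)
member 6 (3-4): L=4.0486, (cx,cy)=(0.4093,-0.9124)
solve A·x = −loads:
  F[0-1] = +1366.7842 N (tension)
  F[0-2] = +2517.2725 N (tension)
  F[1-2] = -1485.0173 N (compression)
  F[1-3] = +1302.5701 N (tension)
  F[2-3] = +1553.7132 N (tension)
  F[2-4] = +1336.5648 N (tension)
  F[3-4] = -3265.6828 N (compression)
  Rx@0 = -3095.5500 N
  Ry@0 = -1238.4241 N
  Ry@4 = +2979.6441 N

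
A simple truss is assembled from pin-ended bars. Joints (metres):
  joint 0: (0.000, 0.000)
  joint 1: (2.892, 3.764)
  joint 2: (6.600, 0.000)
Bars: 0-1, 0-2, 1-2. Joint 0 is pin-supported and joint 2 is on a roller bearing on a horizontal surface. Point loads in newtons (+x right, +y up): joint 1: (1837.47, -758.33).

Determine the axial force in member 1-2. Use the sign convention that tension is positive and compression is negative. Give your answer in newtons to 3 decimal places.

-1937.434

N=3 nodes, M=3 members, R=3 reactions → 2N=6, M+R=6
member 0 (0-1): L=4.7467, (cx,cy)=(0.6093,0.7930)
member 1 (0-2): L=6.6000, (cx,cy)=(1.0000,0.0000)
member 2 (1-2): L=5.2837, (cx,cy)=(0.7018,-0.7124)
solve A·x = −loads:
  F[0-1] = +784.2319 N (tension)
  F[0-2] = +1359.6668 N (tension)
  F[1-2] = -1937.4336 N (compression)
  Rx@0 = -1837.4700 N
  Ry@0 = -621.8711 N
  Ry@2 = +1380.2011 N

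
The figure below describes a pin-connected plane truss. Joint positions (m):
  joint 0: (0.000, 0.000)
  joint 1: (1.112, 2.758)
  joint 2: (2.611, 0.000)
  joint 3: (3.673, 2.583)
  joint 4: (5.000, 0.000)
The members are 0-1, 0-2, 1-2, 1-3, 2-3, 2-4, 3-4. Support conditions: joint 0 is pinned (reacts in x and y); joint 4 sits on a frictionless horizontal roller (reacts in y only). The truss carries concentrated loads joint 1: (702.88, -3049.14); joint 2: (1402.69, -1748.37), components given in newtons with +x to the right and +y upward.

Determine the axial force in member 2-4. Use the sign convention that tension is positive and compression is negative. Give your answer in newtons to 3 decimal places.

1016.615

N=5 nodes, M=7 members, R=3 reactions → 2N=10, M+R=10
member 0 (0-1): L=2.9737, (cx,cy)=(0.3739,0.9275)
member 1 (0-2): L=2.6110, (cx,cy)=(1.0000,0.0000)
member 2 (1-2): L=3.1390, (cx,cy)=(0.4775,-0.8786)
member 3 (1-3): L=2.5670, (cx,cy)=(0.9977,-0.0682)
member 4 (2-3): L=2.7928, (cx,cy)=(0.3803,0.9249)
member 5 (2-4): L=2.3890, (cx,cy)=(1.0000,0.0000)
member 6 (3-4): L=2.9039, (cx,cy)=(0.4570,-0.8895)
solve A·x = −loads:
  F[0-1] = -3039.1562 N (compression)
  F[0-2] = +3242.0331 N (tension)
  F[1-2] = -123.8548 N (compression)
  F[1-3] = -1784.3495 N (compression)
  F[2-3] = +2008.0379 N (tension)
  F[2-4] = +1016.6146 N (tension)
  F[3-4] = -2224.7017 N (compression)
  Rx@0 = -2105.5700 N
  Ry@0 = +2818.6738 N
  Ry@4 = +1978.8362 N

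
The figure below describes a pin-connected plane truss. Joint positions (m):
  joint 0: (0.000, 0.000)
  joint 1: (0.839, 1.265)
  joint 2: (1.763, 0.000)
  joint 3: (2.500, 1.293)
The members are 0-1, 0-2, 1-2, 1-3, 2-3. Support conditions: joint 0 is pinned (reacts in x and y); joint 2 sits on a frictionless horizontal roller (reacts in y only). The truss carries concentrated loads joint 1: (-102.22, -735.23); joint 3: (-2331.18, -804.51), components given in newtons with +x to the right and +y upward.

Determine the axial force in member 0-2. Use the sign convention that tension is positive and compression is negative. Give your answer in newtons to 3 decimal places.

N=4 nodes, M=5 members, R=3 reactions → 2N=8, M+R=8
member 0 (0-1): L=1.5179, (cx,cy)=(0.5527,0.8334)
member 1 (0-2): L=1.7630, (cx,cy)=(1.0000,0.0000)
member 2 (1-2): L=1.5665, (cx,cy)=(0.5898,-0.8075)
member 3 (1-3): L=1.6612, (cx,cy)=(0.9999,0.0169)
member 4 (2-3): L=1.4883, (cx,cy)=(0.4952,0.8688)
solve A·x = −loads:
  F[0-1] = -2198.4081 N (compression)
  F[0-2] = -1218.2909 N (compression)
  F[1-2] = +1318.8210 N (tension)
  F[1-3] = -1891.0518 N (compression)
  F[2-3] = -889.3348 N (compression)
  Rx@0 = +2433.4000 N
  Ry@0 = +1832.0775 N
  Ry@2 = -292.3375 N

-1218.291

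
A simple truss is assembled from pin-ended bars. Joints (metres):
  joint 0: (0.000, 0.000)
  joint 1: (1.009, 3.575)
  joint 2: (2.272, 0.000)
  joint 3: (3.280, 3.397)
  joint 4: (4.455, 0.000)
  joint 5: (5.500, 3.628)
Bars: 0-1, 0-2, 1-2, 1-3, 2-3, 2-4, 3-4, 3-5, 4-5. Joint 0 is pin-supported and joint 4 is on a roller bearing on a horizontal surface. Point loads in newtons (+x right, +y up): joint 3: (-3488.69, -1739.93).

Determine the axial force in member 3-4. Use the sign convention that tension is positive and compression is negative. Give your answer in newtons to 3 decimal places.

N=6 nodes, M=9 members, R=3 reactions → 2N=12, M+R=12
member 0 (0-1): L=3.7147, (cx,cy)=(0.2716,0.9624)
member 1 (0-2): L=2.2720, (cx,cy)=(1.0000,0.0000)
member 2 (1-2): L=3.7915, (cx,cy)=(0.3331,-0.9429)
member 3 (1-3): L=2.2780, (cx,cy)=(0.9969,-0.0781)
member 4 (2-3): L=3.5434, (cx,cy)=(0.2845,0.9587)
member 5 (2-4): L=2.1830, (cx,cy)=(1.0000,0.0000)
member 6 (3-4): L=3.5945, (cx,cy)=(0.3269,-0.9451)
member 7 (3-5): L=2.2320, (cx,cy)=(0.9946,0.1035)
member 8 (4-5): L=3.7755, (cx,cy)=(0.2768,0.9609)
solve A·x = −loads:
  F[0-1] = -3240.9291 N (compression)
  F[0-2] = -2608.3681 N (compression)
  F[1-2] = +3477.4775 N (tension)
  F[1-3] = -2044.9565 N (compression)
  F[2-3] = -3420.1795 N (compression)
  F[2-4] = -477.0386 N (compression)
  F[3-4] = +1459.3212 N (tension)
  F[3-5] = +0.0000 N (tension)
  F[4-5] = -0.0000 N (compression)
  Rx@0 = +3488.6900 N
  Ry@0 = +3119.0792 N
  Ry@4 = -1379.1492 N

1459.321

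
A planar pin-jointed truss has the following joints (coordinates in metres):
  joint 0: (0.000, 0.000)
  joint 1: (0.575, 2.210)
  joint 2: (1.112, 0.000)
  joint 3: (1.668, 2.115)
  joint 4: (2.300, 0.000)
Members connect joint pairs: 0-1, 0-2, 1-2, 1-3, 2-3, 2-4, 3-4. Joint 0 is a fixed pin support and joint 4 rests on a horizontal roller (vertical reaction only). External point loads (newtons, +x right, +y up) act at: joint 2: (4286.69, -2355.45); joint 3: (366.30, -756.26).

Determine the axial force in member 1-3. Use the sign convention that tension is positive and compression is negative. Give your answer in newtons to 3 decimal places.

N=5 nodes, M=7 members, R=3 reactions → 2N=10, M+R=10
member 0 (0-1): L=2.2836, (cx,cy)=(0.2518,0.9678)
member 1 (0-2): L=1.1120, (cx,cy)=(1.0000,0.0000)
member 2 (1-2): L=2.2743, (cx,cy)=(0.2361,-0.9717)
member 3 (1-3): L=1.0971, (cx,cy)=(0.9962,-0.0866)
member 4 (2-3): L=2.1869, (cx,cy)=(0.2542,0.9671)
member 5 (2-4): L=1.1880, (cx,cy)=(1.0000,0.0000)
member 6 (3-4): L=2.2074, (cx,cy)=(0.2863,-0.9581)
solve A·x = −loads:
  F[0-1] = -1123.8212 N (compression)
  F[0-2] = +4935.9658 N (tension)
  F[1-2] = +1169.2640 N (tension)
  F[1-3] = -561.1655 N (compression)
  F[2-3] = +1260.6732 N (tension)
  F[2-4] = +604.8370 N (tension)
  F[3-4] = -2112.5346 N (compression)
  Rx@0 = -4652.9900 N
  Ry@0 = +1087.6115 N
  Ry@4 = +2024.0985 N

-561.165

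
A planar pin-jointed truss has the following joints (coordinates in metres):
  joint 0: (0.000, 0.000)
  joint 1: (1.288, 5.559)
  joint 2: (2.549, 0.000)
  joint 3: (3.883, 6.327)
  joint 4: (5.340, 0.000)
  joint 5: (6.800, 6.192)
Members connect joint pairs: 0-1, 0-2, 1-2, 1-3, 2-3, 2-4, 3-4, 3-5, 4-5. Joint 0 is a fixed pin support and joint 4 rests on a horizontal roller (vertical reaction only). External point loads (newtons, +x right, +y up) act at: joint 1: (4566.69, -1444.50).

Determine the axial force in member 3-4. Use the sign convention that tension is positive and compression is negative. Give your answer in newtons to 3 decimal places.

N=6 nodes, M=9 members, R=3 reactions → 2N=12, M+R=12
member 0 (0-1): L=5.7063, (cx,cy)=(0.2257,0.9742)
member 1 (0-2): L=2.5490, (cx,cy)=(1.0000,0.0000)
member 2 (1-2): L=5.7002, (cx,cy)=(0.2212,-0.9752)
member 3 (1-3): L=2.7063, (cx,cy)=(0.9589,0.2838)
member 4 (2-3): L=6.4661, (cx,cy)=(0.2063,0.9785)
member 5 (2-4): L=2.7910, (cx,cy)=(1.0000,0.0000)
member 6 (3-4): L=6.4926, (cx,cy)=(0.2244,-0.9745)
member 7 (3-5): L=2.9201, (cx,cy)=(0.9989,-0.0462)
member 8 (4-5): L=6.3618, (cx,cy)=(0.2295,0.9733)
solve A·x = −loads:
  F[0-1] = +3754.7869 N (tension)
  F[0-2] = +3719.1710 N (tension)
  F[1-2] = -5960.5272 N (compression)
  F[1-3] = -2503.5135 N (compression)
  F[2-3] = +5940.6487 N (tension)
  F[2-4] = +1174.9925 N (tension)
  F[3-4] = -5235.9296 N (compression)
  F[3-5] = -0.0000 N (compression)
  F[4-5] = +0.0000 N (tension)
  Rx@0 = -4566.6900 N
  Ry@0 = -3657.8868 N
  Ry@4 = +5102.3868 N

-5235.930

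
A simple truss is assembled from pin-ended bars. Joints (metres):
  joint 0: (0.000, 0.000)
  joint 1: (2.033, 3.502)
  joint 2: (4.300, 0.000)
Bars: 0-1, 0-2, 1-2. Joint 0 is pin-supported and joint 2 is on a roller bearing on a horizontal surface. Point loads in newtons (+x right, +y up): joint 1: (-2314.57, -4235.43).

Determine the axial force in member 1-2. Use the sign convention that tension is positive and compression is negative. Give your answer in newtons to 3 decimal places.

N=3 nodes, M=3 members, R=3 reactions → 2N=6, M+R=6
member 0 (0-1): L=4.0493, (cx,cy)=(0.5021,0.8648)
member 1 (0-2): L=4.3000, (cx,cy)=(1.0000,0.0000)
member 2 (1-2): L=4.1717, (cx,cy)=(0.5434,-0.8395)
solve A·x = −loads:
  F[0-1] = -4761.5928 N (compression)
  F[0-2] = +76.0261 N (tension)
  F[1-2] = -139.9029 N (compression)
  Rx@0 = +2314.5700 N
  Ry@0 = +4117.9870 N
  Ry@2 = +117.4430 N

-139.903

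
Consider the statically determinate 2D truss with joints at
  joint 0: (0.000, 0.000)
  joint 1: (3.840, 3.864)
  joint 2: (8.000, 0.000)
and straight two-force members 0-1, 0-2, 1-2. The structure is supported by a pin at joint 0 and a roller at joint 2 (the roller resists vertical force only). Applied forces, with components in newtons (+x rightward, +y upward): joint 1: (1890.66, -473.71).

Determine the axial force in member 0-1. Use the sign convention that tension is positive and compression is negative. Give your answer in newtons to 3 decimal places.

940.158

N=3 nodes, M=3 members, R=3 reactions → 2N=6, M+R=6
member 0 (0-1): L=5.4476, (cx,cy)=(0.7049,0.7093)
member 1 (0-2): L=8.0000, (cx,cy)=(1.0000,0.0000)
member 2 (1-2): L=5.6777, (cx,cy)=(0.7327,-0.6806)
solve A·x = −loads:
  F[0-1] = +940.1576 N (tension)
  F[0-2] = +1227.9424 N (tension)
  F[1-2] = -1675.9300 N (compression)
  Rx@0 = -1890.6600 N
  Ry@0 = -666.8596 N
  Ry@2 = +1140.5696 N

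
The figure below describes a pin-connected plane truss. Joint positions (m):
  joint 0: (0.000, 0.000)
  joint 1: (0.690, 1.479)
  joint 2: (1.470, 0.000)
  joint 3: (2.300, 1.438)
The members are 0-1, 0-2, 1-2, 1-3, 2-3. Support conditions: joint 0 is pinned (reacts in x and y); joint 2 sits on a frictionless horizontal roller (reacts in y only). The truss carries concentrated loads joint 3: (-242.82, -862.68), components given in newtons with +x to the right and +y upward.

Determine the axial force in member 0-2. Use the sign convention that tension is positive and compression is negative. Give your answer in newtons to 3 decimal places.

-359.246

N=4 nodes, M=5 members, R=3 reactions → 2N=8, M+R=8
member 0 (0-1): L=1.6320, (cx,cy)=(0.4228,0.9062)
member 1 (0-2): L=1.4700, (cx,cy)=(1.0000,0.0000)
member 2 (1-2): L=1.6721, (cx,cy)=(0.4665,-0.8845)
member 3 (1-3): L=1.6105, (cx,cy)=(0.9997,-0.0255)
member 4 (2-3): L=1.6603, (cx,cy)=(0.4999,0.8661)
solve A·x = −loads:
  F[0-1] = +275.3796 N (tension)
  F[0-2] = -359.2463 N (compression)
  F[1-2] = -289.3742 N (compression)
  F[1-3] = +251.4968 N (tension)
  F[2-3] = -988.6757 N (compression)
  Rx@0 = +242.8200 N
  Ry@0 = -249.5573 N
  Ry@2 = +1112.2373 N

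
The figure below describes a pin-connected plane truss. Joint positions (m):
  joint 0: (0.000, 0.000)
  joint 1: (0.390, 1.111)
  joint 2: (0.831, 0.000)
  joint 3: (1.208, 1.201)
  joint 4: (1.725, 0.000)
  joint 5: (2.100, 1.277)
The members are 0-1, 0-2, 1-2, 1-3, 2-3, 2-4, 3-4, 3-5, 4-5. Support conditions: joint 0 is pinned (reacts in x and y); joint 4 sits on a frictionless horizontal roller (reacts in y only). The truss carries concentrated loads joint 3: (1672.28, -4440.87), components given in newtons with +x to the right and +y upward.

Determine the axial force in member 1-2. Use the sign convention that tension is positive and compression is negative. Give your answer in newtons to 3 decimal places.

N=6 nodes, M=9 members, R=3 reactions → 2N=12, M+R=12
member 0 (0-1): L=1.1775, (cx,cy)=(0.3312,0.9436)
member 1 (0-2): L=0.8310, (cx,cy)=(1.0000,0.0000)
member 2 (1-2): L=1.1953, (cx,cy)=(0.3689,-0.9295)
member 3 (1-3): L=0.8229, (cx,cy)=(0.9940,0.1094)
member 4 (2-3): L=1.2588, (cx,cy)=(0.2995,0.9541)
member 5 (2-4): L=0.8940, (cx,cy)=(1.0000,0.0000)
member 6 (3-4): L=1.3076, (cx,cy)=(0.3954,-0.9185)
member 7 (3-5): L=0.8952, (cx,cy)=(0.9964,0.0849)
member 8 (4-5): L=1.3309, (cx,cy)=(0.2818,0.9595)
solve A·x = −loads:
  F[0-1] = -176.6504 N (compression)
  F[0-2] = +1730.7902 N (tension)
  F[1-2] = +165.1896 N (tension)
  F[1-3] = -120.1757 N (compression)
  F[2-3] = -160.9229 N (compression)
  F[2-4] = +1839.9306 N (tension)
  F[3-4] = -4653.3915 N (compression)
  F[3-5] = +0.0000 N (tension)
  F[4-5] = -0.0000 N (compression)
  Rx@0 = -1672.2800 N
  Ry@0 = +166.6791 N
  Ry@4 = +4274.1909 N

165.190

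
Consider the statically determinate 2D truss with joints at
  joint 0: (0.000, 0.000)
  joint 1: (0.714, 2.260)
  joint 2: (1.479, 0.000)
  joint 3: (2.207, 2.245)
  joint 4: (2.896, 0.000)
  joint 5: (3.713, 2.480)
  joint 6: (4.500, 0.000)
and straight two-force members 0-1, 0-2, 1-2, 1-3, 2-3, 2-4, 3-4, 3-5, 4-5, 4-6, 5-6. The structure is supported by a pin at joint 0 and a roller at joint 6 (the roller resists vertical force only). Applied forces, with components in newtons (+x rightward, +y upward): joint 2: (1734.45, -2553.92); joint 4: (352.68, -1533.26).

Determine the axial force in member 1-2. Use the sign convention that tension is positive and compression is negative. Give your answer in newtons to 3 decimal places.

2402.825

N=7 nodes, M=11 members, R=3 reactions → 2N=14, M+R=14
member 0 (0-1): L=2.3701, (cx,cy)=(0.3013,0.9535)
member 1 (0-2): L=1.4790, (cx,cy)=(1.0000,0.0000)
member 2 (1-2): L=2.3860, (cx,cy)=(0.3206,-0.9472)
member 3 (1-3): L=1.4931, (cx,cy)=(0.9999,-0.0100)
member 4 (2-3): L=2.3601, (cx,cy)=(0.3085,0.9512)
member 5 (2-4): L=1.4170, (cx,cy)=(1.0000,0.0000)
member 6 (3-4): L=2.3483, (cx,cy)=(0.2934,-0.9560)
member 7 (3-5): L=1.5242, (cx,cy)=(0.9880,0.1542)
member 8 (4-5): L=2.6111, (cx,cy)=(0.3129,0.9498)
member 9 (4-6): L=1.6040, (cx,cy)=(1.0000,0.0000)
member 10 (5-6): L=2.6019, (cx,cy)=(0.3025,-0.9532)
solve A·x = −loads:
  F[0-1] = -2371.2096 N (compression)
  F[0-2] = +2801.4629 N (tension)
  F[1-2] = +2402.8249 N (tension)
  F[1-3] = -1484.8138 N (compression)
  F[2-3] = +292.1980 N (tension)
  F[2-4] = +1747.2865 N (tension)
  F[3-4] = -509.5808 N (compression)
  F[3-5] = -1260.1642 N (compression)
  F[4-5] = +2127.2265 N (tension)
  F[4-6] = +579.5006 N (tension)
  F[5-6] = -1915.8701 N (compression)
  Rx@0 = -2087.1300 N
  Ry@0 = +2261.0536 N
  Ry@6 = +1826.1264 N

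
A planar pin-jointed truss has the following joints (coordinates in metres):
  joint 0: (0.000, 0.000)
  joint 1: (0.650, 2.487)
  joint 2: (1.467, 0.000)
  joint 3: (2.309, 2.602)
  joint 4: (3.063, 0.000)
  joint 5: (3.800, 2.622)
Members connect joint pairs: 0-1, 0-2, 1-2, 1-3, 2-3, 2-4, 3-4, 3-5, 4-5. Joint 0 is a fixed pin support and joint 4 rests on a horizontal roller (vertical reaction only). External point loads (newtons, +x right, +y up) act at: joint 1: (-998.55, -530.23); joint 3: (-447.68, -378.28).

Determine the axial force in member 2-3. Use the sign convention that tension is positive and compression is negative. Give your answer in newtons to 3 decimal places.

-1243.518

N=6 nodes, M=9 members, R=3 reactions → 2N=12, M+R=12
member 0 (0-1): L=2.5705, (cx,cy)=(0.2529,0.9675)
member 1 (0-2): L=1.4670, (cx,cy)=(1.0000,0.0000)
member 2 (1-2): L=2.6178, (cx,cy)=(0.3121,-0.9500)
member 3 (1-3): L=1.6630, (cx,cy)=(0.9976,0.0692)
member 4 (2-3): L=2.7348, (cx,cy)=(0.3079,0.9514)
member 5 (2-4): L=1.5960, (cx,cy)=(1.0000,0.0000)
member 6 (3-4): L=2.7090, (cx,cy)=(0.2783,-0.9605)
member 7 (3-5): L=1.4911, (cx,cy)=(0.9999,0.0134)
member 8 (4-5): L=2.7236, (cx,cy)=(0.2706,0.9627)
solve A·x = −loads:
  F[0-1] = -1759.0689 N (compression)
  F[0-2] = -1001.4225 N (compression)
  F[1-2] = +1245.3192 N (tension)
  F[1-3] = +165.4756 N (tension)
  F[2-3] = -1243.5181 N (compression)
  F[2-4] = -229.9068 N (compression)
  F[3-4] = +826.0313 N (tension)
  F[3-5] = +0.0000 N (tension)
  F[4-5] = -0.0000 N (compression)
  Rx@0 = +1446.2300 N
  Ry@0 = +1701.9018 N
  Ry@4 = -793.3918 N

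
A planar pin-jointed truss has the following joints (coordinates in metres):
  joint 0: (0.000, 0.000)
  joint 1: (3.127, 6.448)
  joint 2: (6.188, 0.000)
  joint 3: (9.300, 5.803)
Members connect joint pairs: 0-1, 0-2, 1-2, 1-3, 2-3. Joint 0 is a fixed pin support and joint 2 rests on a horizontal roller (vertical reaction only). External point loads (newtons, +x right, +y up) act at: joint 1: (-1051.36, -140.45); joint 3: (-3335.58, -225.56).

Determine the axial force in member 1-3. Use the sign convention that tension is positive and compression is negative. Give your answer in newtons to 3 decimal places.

-3060.620

N=4 nodes, M=5 members, R=3 reactions → 2N=8, M+R=8
member 0 (0-1): L=7.1662, (cx,cy)=(0.4364,0.8998)
member 1 (0-2): L=6.1880, (cx,cy)=(1.0000,0.0000)
member 2 (1-2): L=7.1377, (cx,cy)=(0.4289,-0.9034)
member 3 (1-3): L=6.2066, (cx,cy)=(0.9946,-0.1039)
member 4 (2-3): L=6.5848, (cx,cy)=(0.4726,0.8813)
solve A·x = −loads:
  F[0-1] = -4645.1835 N (compression)
  F[0-2] = -2360.0037 N (compression)
  F[1-2] = +4823.2877 N (tension)
  F[1-3] = -3060.6200 N (compression)
  F[2-3] = -616.8616 N (compression)
  Rx@0 = +4386.9400 N
  Ry@0 = +4179.6242 N
  Ry@2 = -3813.6142 N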